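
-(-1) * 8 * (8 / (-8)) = -8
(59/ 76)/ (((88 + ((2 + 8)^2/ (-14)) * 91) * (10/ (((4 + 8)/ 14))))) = -177/ 1494920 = -0.00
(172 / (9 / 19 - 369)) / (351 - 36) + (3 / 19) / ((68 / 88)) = 72258008 / 356209245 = 0.20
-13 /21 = -0.62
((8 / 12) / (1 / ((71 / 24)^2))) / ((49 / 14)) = 5041 / 3024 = 1.67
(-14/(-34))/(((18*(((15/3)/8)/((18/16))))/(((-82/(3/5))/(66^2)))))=-287/222156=-0.00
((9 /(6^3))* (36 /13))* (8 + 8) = 24 /13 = 1.85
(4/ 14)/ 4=1/ 14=0.07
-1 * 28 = -28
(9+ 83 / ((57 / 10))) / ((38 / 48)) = 10744 / 361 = 29.76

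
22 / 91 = 0.24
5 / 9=0.56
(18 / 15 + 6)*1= 36 / 5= 7.20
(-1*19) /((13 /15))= -285 /13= -21.92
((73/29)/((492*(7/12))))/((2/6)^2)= 657/8323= 0.08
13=13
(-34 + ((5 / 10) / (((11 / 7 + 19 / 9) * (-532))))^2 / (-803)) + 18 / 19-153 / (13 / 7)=-1498538841216029 / 12981415276544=-115.44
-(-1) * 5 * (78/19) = 390/19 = 20.53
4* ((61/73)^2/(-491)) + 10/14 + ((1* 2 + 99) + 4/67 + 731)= 832.77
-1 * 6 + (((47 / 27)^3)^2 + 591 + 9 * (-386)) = -1108478577392 / 387420489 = -2861.18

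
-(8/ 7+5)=-43/ 7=-6.14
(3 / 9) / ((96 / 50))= 25 / 144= 0.17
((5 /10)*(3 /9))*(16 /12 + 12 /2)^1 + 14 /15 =97 /45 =2.16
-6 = -6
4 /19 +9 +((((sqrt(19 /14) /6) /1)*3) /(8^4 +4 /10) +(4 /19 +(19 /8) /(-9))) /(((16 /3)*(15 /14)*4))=sqrt(266) /2621696 +2015489 /218880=9.21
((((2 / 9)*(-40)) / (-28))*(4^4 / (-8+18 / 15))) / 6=-6400 / 3213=-1.99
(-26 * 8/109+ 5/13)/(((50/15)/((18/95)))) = -58293/673075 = -0.09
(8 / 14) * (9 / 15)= 12 / 35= 0.34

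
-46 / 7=-6.57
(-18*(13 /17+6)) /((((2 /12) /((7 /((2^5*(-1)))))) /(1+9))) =108675 /68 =1598.16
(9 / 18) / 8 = 1 / 16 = 0.06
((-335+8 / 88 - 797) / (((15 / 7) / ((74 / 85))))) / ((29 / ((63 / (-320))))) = 67720989 / 21692000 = 3.12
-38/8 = -19/4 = -4.75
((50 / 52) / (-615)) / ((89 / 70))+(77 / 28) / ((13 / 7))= 842219 / 569244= 1.48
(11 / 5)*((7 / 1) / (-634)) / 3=-77 / 9510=-0.01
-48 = -48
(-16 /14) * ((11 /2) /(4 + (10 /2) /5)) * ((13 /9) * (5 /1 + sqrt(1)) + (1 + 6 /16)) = -2651 /210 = -12.62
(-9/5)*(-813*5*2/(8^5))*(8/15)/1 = 2439/10240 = 0.24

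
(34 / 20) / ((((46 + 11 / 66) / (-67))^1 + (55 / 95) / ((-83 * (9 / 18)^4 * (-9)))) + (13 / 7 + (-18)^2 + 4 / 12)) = 113160789 / 21667882895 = 0.01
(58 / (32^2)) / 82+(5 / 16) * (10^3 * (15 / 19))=196800551 / 797696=246.71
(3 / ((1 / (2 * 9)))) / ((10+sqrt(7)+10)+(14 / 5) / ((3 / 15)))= 612 / 383-18 * sqrt(7) / 383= 1.47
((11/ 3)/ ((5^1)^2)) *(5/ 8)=11/ 120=0.09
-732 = -732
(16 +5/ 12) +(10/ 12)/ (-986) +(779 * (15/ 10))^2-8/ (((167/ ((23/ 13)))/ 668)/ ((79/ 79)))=35002165165/ 25636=1365352.05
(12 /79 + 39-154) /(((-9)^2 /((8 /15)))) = -72584 /95985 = -0.76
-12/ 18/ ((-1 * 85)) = 2/ 255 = 0.01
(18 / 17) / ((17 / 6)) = 108 / 289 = 0.37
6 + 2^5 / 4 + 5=19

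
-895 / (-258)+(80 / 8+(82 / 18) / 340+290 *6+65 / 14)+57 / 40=3241302703 / 1842120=1759.55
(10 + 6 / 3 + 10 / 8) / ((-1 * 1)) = -53 / 4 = -13.25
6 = 6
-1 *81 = -81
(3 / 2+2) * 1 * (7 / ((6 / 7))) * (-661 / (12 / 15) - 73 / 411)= -466015921 / 19728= -23622.06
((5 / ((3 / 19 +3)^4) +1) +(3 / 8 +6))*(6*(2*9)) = 19246321 / 24000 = 801.93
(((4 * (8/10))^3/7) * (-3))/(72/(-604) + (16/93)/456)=2458985472/20806625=118.18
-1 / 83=-0.01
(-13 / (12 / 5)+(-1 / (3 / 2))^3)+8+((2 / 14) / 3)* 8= 2017 / 756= 2.67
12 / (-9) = -4 / 3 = -1.33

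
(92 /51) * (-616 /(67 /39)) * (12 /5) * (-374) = 194498304 /335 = 580591.95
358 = 358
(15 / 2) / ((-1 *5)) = -3 / 2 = -1.50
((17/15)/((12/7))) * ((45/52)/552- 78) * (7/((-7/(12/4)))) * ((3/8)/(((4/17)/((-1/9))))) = -167749183/6123520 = -27.39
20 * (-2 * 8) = -320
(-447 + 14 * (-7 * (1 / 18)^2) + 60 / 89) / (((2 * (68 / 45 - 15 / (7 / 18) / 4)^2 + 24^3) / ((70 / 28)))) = -39441857875 / 492991991362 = -0.08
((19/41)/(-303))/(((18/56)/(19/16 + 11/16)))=-665/74538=-0.01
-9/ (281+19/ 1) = -3/ 100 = -0.03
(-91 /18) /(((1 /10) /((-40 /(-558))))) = -9100 /2511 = -3.62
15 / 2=7.50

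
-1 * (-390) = 390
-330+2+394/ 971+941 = 613.41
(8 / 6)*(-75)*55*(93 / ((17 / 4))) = -2046000 / 17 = -120352.94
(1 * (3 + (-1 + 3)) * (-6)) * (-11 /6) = 55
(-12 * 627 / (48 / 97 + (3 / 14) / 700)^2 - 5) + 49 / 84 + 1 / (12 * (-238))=-719285573685420845 / 23435068515768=-30692.70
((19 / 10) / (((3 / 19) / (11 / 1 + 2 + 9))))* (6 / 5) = 317.68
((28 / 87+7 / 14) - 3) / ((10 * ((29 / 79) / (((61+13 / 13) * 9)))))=-2784513 / 8410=-331.10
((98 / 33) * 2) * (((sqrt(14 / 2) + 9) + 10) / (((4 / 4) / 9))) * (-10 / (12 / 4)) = -37240 / 11-1960 * sqrt(7) / 11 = -3856.88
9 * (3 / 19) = 27 / 19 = 1.42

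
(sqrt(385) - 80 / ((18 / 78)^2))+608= -8048 / 9+sqrt(385)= -874.60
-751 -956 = -1707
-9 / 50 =-0.18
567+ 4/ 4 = 568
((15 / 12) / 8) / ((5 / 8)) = 0.25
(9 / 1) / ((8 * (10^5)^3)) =9 / 8000000000000000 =0.00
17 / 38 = 0.45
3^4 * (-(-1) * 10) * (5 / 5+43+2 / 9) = 35820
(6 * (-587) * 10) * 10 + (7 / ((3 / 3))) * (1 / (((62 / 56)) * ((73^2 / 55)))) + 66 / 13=-756369098126 / 2147587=-352194.86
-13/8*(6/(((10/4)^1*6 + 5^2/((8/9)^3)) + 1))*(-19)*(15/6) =237120/26417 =8.98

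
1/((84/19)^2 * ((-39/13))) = -361/21168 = -0.02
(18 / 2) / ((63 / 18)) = 2.57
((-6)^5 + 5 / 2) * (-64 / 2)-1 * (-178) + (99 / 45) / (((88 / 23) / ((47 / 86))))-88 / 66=2568947083 / 10320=248928.98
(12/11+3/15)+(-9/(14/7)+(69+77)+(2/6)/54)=636161/4455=142.80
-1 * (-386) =386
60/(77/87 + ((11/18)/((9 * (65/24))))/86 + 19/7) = 459581850/27572113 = 16.67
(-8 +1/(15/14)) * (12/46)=-212/115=-1.84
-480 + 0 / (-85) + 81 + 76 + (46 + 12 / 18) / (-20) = -976 / 3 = -325.33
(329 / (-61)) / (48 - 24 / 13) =-0.12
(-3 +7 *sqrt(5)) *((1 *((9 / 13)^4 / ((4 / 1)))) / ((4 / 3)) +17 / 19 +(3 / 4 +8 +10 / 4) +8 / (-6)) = -282733391 / 8682544 +1979133737 *sqrt(5) / 26047632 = 137.34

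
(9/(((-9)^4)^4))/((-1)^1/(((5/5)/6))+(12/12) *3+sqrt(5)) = -1/274521509459532 - sqrt(5)/823564528378596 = -0.00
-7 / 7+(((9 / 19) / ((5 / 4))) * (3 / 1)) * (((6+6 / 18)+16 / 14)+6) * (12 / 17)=110951 / 11305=9.81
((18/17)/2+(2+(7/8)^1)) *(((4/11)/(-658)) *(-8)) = 926/61523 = 0.02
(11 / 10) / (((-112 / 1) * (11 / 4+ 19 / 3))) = -33 / 30520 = -0.00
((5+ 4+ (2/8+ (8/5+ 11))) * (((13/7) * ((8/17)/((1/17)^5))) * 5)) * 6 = 5693793612/7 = 813399087.43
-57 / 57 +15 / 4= 11 / 4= 2.75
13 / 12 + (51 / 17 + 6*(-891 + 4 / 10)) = -320371 / 60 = -5339.52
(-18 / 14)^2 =81 / 49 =1.65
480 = 480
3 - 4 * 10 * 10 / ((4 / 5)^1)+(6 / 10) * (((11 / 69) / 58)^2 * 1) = -13266589859 / 26693340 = -497.00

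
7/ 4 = 1.75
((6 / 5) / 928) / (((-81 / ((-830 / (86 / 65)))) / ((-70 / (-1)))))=0.70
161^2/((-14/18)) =-33327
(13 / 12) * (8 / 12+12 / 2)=65 / 9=7.22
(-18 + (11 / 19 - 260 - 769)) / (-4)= 9941 / 38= 261.61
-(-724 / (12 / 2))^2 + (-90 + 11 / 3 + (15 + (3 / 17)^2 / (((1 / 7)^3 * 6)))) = -76105247 / 5202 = -14630.00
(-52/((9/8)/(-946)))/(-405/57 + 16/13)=-97203392/13059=-7443.40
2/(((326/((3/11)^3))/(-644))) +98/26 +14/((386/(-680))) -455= -259089413646/544335077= -475.97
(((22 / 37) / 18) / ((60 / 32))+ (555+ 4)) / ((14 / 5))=398899 / 1998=199.65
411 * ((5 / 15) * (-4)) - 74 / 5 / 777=-57542 / 105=-548.02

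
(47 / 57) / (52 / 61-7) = -2867 / 21375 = -0.13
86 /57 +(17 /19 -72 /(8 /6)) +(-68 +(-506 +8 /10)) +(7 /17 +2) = -3015454 /4845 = -622.38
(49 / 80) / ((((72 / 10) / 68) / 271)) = 1567.66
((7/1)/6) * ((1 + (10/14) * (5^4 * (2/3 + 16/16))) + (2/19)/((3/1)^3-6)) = 49546/57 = 869.23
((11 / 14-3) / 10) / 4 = -0.06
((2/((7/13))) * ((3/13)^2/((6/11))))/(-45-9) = -11/1638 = -0.01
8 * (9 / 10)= 36 / 5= 7.20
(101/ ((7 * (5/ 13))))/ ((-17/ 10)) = -2626/ 119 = -22.07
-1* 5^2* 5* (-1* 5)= 625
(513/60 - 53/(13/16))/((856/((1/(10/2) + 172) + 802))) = -64.51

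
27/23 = 1.17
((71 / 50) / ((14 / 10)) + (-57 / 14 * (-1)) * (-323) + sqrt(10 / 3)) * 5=-45992 / 7 + 5 * sqrt(30) / 3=-6561.16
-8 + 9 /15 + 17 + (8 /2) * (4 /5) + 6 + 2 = 104 /5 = 20.80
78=78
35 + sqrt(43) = 41.56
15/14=1.07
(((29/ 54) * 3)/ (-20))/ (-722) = 29/ 259920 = 0.00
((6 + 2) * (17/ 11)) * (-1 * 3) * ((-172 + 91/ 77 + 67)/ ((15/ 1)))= 155312/ 605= 256.71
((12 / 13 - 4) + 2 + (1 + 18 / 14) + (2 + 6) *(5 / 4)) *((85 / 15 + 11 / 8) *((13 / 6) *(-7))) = -14365 / 12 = -1197.08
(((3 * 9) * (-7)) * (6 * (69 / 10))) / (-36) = 4347 / 20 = 217.35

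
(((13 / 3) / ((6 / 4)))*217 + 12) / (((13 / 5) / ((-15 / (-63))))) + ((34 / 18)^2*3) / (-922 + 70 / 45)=1190588309 / 20353788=58.49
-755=-755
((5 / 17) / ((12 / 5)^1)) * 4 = 25 / 51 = 0.49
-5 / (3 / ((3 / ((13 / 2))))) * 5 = -50 / 13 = -3.85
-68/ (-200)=17/ 50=0.34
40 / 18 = 20 / 9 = 2.22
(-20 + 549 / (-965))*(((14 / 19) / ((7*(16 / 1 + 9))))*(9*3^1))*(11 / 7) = -11790306 / 3208625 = -3.67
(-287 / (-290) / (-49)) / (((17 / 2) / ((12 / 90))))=-82 / 258825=-0.00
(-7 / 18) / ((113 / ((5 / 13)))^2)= -175 / 38843298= -0.00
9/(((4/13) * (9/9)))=117/4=29.25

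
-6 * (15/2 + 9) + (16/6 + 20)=-229/3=-76.33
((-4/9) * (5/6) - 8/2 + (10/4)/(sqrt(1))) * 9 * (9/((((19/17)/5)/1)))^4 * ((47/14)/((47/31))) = -357443623085625/3648988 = -97956919.31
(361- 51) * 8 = 2480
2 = 2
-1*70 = -70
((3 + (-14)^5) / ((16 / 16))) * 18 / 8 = -4840389 / 4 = -1210097.25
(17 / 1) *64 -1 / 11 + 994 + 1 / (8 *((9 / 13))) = 1649015 / 792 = 2082.09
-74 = -74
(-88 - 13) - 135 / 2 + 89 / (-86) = -7290 / 43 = -169.53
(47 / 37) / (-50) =-47 / 1850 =-0.03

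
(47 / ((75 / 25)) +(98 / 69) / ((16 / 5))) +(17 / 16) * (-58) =-6281 / 138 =-45.51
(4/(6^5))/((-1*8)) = -1/15552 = -0.00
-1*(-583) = 583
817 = 817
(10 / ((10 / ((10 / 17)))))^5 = 100000 / 1419857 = 0.07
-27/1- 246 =-273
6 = 6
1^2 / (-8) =-1 / 8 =-0.12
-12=-12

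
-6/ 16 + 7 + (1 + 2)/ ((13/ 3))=761/ 104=7.32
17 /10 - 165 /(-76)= 1471 /380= 3.87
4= 4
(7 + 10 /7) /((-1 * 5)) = -59 /35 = -1.69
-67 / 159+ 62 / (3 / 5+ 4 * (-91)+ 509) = 257 / 57876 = 0.00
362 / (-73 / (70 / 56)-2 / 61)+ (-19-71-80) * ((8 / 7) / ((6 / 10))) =-8822015 / 26733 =-330.00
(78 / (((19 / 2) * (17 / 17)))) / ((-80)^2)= 39 / 30400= 0.00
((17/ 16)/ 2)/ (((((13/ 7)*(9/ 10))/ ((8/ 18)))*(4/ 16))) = 595/ 1053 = 0.57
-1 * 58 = -58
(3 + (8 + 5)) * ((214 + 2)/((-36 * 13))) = -96/13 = -7.38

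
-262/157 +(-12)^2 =22346/157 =142.33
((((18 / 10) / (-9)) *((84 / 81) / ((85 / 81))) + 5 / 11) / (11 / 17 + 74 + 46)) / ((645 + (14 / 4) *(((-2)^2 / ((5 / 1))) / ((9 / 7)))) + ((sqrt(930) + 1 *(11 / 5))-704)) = -13284261 / 234550585885-97281 *sqrt(930) / 93820234354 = -0.00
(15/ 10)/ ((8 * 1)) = 3/ 16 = 0.19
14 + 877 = 891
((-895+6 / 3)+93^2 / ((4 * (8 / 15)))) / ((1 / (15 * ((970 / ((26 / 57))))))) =100836798.86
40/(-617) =-40/617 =-0.06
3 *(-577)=-1731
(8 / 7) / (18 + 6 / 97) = 97 / 1533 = 0.06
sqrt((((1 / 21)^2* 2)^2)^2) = 4 / 194481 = 0.00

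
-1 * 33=-33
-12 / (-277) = 12 / 277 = 0.04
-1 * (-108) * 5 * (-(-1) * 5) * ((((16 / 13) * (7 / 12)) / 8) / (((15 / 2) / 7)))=2940 / 13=226.15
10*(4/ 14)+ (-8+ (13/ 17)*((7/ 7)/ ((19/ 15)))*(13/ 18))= -63853/ 13566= -4.71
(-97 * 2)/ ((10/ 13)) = -1261/ 5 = -252.20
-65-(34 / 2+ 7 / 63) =-739 / 9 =-82.11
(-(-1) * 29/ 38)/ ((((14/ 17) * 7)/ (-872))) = -107474/ 931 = -115.44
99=99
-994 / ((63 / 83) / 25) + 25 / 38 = -32738.23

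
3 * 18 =54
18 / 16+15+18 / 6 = 153 / 8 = 19.12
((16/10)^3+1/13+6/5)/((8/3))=26193/13000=2.01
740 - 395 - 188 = 157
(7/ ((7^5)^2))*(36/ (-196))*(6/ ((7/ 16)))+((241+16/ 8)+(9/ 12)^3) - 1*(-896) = 1009348186503227/ 885842380864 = 1139.42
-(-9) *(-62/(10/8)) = -2232/5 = -446.40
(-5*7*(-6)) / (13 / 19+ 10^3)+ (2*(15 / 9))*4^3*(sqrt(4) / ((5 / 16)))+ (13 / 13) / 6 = 51932483 / 38026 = 1365.71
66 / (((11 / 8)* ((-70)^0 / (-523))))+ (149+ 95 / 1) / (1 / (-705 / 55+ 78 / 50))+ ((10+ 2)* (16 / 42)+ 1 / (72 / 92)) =-964834349 / 34650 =-27845.15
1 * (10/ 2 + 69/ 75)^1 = 148/ 25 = 5.92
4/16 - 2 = -1.75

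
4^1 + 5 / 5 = 5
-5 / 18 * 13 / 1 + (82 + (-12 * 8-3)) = -20.61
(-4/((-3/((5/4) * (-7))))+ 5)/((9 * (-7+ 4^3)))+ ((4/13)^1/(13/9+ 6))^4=-11508138408596/885750160829859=-0.01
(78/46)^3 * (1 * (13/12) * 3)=771147/48668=15.85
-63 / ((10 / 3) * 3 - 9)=-63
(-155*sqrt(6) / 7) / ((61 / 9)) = -1395*sqrt(6) / 427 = -8.00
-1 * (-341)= 341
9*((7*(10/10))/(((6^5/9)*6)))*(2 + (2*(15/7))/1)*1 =11/144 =0.08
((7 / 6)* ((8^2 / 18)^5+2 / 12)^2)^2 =995004552705017873588409474682369 / 7002815304416790989376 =142086362334.51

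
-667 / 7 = -95.29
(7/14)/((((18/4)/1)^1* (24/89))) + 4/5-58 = -61331/1080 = -56.79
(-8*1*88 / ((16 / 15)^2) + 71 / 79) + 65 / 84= -2047463 / 3318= -617.08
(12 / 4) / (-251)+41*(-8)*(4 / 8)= -41167 / 251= -164.01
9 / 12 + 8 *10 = 80.75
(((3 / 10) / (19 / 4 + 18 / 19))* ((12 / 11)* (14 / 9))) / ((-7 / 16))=-4864 / 23815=-0.20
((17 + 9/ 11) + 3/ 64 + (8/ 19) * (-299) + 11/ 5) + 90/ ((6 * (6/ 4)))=-95.83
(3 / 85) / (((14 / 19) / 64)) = 1824 / 595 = 3.07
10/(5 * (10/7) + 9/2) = 140/163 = 0.86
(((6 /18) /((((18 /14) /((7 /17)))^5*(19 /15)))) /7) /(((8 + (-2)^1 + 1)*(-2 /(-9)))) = 28824005 /353995907526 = 0.00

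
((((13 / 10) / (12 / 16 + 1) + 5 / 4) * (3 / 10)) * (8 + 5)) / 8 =10881 / 11200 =0.97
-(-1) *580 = 580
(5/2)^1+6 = 8.50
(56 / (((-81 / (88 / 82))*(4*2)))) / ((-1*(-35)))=-44 / 16605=-0.00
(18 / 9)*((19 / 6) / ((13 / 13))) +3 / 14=275 / 42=6.55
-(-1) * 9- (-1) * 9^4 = 6570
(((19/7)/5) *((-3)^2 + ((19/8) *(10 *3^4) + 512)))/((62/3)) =79629/1240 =64.22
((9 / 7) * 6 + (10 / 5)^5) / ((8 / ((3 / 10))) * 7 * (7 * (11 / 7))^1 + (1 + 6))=834 / 43267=0.02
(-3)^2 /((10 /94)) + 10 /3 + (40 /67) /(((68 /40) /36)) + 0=1718341 /17085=100.58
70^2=4900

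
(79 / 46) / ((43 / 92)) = 158 / 43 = 3.67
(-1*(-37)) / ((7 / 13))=481 / 7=68.71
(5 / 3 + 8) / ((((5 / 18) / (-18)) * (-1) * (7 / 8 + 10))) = 288 / 5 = 57.60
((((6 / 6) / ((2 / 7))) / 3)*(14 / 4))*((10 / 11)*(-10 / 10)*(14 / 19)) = -1715 / 627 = -2.74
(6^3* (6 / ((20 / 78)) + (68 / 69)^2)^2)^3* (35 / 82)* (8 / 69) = 546639754145535633503490894215864612864 / 5230952368721900559196875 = 104501000126502.45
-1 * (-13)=13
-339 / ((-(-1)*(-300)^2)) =-113 / 30000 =-0.00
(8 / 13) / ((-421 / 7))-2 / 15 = -11786 / 82095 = -0.14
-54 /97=-0.56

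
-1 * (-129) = 129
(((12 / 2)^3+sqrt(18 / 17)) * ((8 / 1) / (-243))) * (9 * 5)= -320 - 40 * sqrt(34) / 153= -321.52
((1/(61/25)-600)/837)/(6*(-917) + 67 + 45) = 95/714798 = 0.00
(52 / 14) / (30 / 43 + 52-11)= 1118 / 12551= 0.09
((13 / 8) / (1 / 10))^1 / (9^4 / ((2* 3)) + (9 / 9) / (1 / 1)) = 0.01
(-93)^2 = 8649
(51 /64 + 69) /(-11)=-4467 /704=-6.35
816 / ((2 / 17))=6936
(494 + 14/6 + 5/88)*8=131047/33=3971.12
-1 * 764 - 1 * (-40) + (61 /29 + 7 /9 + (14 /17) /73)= -233567438 /323901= -721.11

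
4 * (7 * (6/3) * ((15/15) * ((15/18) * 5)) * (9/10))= 210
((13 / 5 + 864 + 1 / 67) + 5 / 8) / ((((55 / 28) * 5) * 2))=16269421 / 368500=44.15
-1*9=-9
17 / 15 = 1.13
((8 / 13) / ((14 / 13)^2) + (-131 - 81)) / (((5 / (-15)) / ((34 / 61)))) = 1056924 / 2989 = 353.60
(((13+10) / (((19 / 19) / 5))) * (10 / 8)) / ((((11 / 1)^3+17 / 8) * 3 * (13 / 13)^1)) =230 / 6399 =0.04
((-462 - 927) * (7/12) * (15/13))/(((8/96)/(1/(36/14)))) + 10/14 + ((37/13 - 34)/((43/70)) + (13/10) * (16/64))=-690654031/156520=-4412.56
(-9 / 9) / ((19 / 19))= -1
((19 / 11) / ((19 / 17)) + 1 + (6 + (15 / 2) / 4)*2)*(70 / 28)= 4025 / 88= 45.74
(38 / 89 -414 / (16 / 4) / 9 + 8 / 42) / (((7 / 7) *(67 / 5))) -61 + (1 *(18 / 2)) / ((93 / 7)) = -474639265 / 7763826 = -61.13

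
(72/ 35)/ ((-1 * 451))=-72/ 15785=-0.00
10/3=3.33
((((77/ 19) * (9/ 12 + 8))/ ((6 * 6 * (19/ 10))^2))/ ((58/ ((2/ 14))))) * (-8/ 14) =-1375/ 128894328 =-0.00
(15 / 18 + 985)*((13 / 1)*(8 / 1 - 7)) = 76895 / 6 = 12815.83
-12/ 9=-4/ 3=-1.33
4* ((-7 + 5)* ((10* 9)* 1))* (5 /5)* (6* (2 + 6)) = -34560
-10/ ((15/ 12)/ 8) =-64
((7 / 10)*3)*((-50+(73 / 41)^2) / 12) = -8.20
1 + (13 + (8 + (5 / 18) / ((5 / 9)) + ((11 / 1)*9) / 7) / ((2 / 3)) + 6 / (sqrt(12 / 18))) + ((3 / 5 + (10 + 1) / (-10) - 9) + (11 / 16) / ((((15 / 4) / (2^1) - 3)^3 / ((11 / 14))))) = 3*sqrt(6) + 777389 / 20412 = 45.43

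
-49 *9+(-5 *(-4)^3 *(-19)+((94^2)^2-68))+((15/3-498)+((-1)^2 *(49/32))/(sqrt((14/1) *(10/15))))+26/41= 7 *sqrt(21)/64+3200780400/41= 78067815.14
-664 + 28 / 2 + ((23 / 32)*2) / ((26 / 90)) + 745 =20795 / 208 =99.98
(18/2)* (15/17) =135/17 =7.94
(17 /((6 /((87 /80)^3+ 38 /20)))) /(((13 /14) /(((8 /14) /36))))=27732151 /179712000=0.15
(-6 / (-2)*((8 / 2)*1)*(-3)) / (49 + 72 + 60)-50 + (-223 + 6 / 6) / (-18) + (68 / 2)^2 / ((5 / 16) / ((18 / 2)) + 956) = -2740222357 / 74754267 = -36.66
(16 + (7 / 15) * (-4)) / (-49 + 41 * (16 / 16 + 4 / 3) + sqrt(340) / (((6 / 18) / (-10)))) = -477 * sqrt(85) / 170900 - 371 / 170900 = -0.03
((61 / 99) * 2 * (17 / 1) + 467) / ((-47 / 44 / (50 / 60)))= -483070 / 1269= -380.67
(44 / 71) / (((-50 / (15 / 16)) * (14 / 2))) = -0.00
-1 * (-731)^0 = -1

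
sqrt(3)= 1.73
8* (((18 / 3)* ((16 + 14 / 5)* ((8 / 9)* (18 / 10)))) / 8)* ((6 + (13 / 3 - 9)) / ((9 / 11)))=66176 / 225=294.12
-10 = -10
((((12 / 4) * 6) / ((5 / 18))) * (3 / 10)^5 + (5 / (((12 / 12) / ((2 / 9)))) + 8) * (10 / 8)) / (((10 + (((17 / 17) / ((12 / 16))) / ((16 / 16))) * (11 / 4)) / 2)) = 1.69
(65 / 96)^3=274625 / 884736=0.31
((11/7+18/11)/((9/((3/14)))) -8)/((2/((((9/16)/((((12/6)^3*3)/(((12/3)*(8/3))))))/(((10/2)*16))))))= -5125/413952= -0.01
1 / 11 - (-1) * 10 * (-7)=-769 / 11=-69.91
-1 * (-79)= 79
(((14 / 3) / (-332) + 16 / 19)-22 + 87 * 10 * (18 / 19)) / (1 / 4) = 15196702 / 4731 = 3212.15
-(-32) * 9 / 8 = 36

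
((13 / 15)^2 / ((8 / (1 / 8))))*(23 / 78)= 299 / 86400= 0.00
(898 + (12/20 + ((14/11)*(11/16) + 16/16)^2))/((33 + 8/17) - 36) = -4907509/13760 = -356.65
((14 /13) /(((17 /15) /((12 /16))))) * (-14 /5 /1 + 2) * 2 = -1.14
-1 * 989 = -989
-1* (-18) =18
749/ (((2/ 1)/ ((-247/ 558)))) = -165.77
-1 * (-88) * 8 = 704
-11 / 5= -2.20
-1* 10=-10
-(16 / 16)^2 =-1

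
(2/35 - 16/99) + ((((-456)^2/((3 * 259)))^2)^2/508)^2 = 16479827487687789693521087879172869160826/161663044558415861743429455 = 101939361173746.26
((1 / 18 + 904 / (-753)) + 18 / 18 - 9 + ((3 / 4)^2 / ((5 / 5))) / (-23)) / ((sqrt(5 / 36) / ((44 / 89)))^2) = -16.14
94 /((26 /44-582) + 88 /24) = -0.16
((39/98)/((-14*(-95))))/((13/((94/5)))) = 141/325850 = 0.00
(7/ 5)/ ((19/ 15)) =21/ 19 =1.11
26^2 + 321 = 997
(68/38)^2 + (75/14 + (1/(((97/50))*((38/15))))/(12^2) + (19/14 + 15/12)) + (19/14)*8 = 259140485/11765712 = 22.03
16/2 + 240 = 248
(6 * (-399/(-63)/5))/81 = 38/405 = 0.09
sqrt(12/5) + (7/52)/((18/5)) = 35/936 + 2 * sqrt(15)/5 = 1.59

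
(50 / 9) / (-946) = -25 / 4257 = -0.01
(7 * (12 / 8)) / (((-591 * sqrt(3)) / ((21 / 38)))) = -49 * sqrt(3) / 14972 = -0.01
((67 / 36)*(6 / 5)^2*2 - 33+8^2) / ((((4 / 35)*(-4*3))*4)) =-6.63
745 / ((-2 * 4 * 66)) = -1.41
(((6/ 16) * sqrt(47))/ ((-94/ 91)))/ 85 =-273 * sqrt(47)/ 63920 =-0.03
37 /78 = 0.47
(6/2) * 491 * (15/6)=7365/2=3682.50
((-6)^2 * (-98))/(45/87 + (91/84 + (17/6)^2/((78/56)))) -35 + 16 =-149342951/299837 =-498.08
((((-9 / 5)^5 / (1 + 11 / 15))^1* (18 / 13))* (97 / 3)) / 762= -17183259 / 26828750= -0.64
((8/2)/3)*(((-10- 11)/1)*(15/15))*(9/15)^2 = -252/25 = -10.08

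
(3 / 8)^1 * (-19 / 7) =-57 / 56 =-1.02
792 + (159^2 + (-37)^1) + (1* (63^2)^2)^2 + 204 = 248155780293761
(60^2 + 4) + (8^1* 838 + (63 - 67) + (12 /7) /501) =12045380 /1169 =10304.00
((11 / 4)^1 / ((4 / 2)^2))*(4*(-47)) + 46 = -333 / 4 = -83.25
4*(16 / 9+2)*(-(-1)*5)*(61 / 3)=41480 / 27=1536.30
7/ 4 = 1.75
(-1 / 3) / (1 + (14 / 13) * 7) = -13 / 333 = -0.04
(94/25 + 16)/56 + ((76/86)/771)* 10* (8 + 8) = 12444791/23207100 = 0.54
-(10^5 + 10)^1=-100010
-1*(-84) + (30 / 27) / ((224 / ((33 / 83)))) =2342647 / 27888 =84.00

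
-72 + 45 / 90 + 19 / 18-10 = -724 / 9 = -80.44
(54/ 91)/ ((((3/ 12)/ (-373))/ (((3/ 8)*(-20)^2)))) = -12085200/ 91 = -132804.40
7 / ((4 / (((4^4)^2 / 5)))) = 22937.60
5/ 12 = 0.42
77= 77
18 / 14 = 9 / 7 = 1.29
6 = 6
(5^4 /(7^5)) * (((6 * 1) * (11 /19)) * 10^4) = 412500000 /319333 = 1291.76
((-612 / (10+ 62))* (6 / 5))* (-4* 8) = 1632 / 5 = 326.40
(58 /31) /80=29 /1240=0.02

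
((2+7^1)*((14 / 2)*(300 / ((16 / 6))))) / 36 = 1575 / 8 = 196.88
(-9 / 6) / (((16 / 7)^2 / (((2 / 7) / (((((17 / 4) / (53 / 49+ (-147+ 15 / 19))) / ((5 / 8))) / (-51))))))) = -6080175 / 68096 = -89.29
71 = 71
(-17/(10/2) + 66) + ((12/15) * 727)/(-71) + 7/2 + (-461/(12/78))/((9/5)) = -1026754/639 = -1606.81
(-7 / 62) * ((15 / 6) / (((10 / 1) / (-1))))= 7 / 248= 0.03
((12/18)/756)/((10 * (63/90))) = 1/7938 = 0.00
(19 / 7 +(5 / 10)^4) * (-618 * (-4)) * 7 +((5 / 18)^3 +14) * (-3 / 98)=9153924571 / 190512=48049.07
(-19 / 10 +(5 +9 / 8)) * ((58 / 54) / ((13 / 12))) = 377 / 90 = 4.19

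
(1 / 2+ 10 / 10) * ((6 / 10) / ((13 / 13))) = 9 / 10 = 0.90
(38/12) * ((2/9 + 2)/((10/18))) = 38/3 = 12.67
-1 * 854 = -854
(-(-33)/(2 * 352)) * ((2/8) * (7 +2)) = 27/256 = 0.11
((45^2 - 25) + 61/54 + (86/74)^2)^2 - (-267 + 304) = 21914264122997413/5465053476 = 4009890.15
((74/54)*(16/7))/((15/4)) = 0.84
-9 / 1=-9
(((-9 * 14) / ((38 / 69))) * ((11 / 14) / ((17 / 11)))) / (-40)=75141 / 25840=2.91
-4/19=-0.21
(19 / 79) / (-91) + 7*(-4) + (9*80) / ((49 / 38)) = 26689543 / 50323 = 530.36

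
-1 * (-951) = 951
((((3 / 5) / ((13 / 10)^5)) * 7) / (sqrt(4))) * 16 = 3360000 / 371293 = 9.05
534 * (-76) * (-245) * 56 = 556812480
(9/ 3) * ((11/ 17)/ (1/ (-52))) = -1716/ 17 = -100.94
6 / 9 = 2 / 3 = 0.67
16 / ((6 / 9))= 24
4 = 4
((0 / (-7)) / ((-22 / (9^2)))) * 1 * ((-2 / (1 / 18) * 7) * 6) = 0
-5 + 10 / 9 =-3.89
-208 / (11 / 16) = -3328 / 11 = -302.55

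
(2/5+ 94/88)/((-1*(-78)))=323/17160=0.02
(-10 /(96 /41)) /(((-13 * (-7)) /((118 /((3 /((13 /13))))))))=-12095 /6552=-1.85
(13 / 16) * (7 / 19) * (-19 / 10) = -91 / 160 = -0.57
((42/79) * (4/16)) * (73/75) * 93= 47523/3950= 12.03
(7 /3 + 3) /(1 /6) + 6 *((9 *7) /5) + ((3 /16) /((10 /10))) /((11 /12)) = 23717 /220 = 107.80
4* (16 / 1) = 64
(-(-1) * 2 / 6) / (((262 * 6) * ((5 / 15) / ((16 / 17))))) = 4 / 6681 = 0.00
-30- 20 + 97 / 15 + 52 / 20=-614 / 15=-40.93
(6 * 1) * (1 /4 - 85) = -1017 /2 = -508.50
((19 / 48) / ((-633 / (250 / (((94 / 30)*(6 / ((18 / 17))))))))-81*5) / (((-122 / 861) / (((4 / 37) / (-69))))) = -4.48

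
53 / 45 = 1.18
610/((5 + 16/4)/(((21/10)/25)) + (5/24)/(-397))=8136912/1429193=5.69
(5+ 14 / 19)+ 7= 12.74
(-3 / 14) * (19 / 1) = -57 / 14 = -4.07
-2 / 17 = -0.12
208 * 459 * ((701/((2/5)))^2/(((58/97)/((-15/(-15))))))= 14221120369950/29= 490383461032.76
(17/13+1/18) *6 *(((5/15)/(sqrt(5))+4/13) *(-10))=-12760/507- 638 *sqrt(5)/117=-37.36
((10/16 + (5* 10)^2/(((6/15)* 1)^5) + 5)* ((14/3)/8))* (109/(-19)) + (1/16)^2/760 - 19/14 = -3338207455339/4085760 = -817034.64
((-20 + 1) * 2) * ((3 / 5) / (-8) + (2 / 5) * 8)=-475 / 4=-118.75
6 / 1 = 6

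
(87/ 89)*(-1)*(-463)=40281/ 89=452.60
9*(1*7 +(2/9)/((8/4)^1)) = 64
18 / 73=0.25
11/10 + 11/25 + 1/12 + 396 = 119287/300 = 397.62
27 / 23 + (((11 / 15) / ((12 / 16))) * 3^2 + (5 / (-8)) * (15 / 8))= 64783 / 7360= 8.80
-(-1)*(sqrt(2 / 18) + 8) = 25 / 3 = 8.33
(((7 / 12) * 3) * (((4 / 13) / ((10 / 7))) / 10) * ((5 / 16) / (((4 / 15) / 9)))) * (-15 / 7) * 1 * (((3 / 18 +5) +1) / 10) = -6993 / 13312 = -0.53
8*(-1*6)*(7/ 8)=-42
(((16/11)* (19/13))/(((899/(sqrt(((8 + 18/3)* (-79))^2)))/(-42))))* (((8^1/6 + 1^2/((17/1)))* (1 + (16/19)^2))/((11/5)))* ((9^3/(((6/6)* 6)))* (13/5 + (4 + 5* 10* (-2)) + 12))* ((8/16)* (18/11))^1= 961338.27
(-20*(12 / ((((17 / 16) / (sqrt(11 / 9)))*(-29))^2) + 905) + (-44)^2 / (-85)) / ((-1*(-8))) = -16517991719 / 7291470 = -2265.39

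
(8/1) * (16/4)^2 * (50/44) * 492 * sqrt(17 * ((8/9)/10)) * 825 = 7872000 * sqrt(85) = 72576253.97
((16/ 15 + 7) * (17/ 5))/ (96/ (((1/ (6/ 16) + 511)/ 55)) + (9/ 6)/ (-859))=5445779966/ 2040637275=2.67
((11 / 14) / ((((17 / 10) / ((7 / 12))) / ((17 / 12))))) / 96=55 / 13824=0.00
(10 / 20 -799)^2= 2550409 / 4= 637602.25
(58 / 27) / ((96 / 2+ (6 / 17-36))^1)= 493 / 2835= 0.17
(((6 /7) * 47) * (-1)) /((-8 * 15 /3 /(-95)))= -2679 /28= -95.68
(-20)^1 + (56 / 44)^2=-2224 / 121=-18.38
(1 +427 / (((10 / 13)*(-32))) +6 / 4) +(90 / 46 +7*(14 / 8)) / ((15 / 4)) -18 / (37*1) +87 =61643753 / 816960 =75.46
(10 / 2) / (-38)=-5 / 38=-0.13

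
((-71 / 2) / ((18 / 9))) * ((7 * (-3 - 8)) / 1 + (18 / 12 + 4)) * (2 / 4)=10153 / 16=634.56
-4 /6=-2 /3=-0.67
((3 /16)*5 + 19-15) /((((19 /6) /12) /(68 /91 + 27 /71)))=21.10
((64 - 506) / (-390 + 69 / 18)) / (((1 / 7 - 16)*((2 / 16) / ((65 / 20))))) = -22984 / 12247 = -1.88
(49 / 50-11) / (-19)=501 / 950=0.53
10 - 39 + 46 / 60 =-847 / 30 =-28.23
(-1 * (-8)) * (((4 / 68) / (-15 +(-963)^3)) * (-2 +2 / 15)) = 112 / 113864686155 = 0.00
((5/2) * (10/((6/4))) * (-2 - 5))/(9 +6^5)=-70/4671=-0.01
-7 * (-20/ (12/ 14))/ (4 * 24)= 245/ 144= 1.70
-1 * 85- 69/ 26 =-2279/ 26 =-87.65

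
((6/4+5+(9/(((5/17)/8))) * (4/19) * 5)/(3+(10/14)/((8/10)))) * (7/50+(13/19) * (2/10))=18481799/983725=18.79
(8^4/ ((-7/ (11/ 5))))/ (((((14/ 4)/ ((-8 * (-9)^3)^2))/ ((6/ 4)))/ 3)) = -13792092880896/ 245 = -56294256656.72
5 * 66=330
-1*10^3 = -1000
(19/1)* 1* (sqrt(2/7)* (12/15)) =8.12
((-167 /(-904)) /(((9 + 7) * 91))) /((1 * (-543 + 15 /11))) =-1837 /7842062592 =-0.00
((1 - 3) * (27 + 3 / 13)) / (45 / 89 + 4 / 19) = -1197228 / 15743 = -76.05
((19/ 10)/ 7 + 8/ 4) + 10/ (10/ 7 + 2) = 5.19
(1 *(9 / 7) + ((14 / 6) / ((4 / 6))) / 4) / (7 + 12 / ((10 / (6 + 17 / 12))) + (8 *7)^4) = 605 / 2753663332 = 0.00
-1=-1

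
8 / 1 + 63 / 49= 65 / 7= 9.29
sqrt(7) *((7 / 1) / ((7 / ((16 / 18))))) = 8 *sqrt(7) / 9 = 2.35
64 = 64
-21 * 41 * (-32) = 27552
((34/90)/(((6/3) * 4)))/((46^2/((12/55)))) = 17/3491400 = 0.00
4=4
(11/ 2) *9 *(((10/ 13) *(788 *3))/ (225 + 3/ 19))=3705570/ 9269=399.78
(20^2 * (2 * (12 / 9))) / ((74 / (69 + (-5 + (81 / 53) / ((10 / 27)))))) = 5777120 / 5883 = 982.00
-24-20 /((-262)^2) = -411869 /17161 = -24.00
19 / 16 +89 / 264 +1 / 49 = 39973 / 25872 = 1.55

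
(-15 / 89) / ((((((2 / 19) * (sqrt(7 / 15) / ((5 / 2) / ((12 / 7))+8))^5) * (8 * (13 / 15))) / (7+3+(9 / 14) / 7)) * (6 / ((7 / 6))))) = -7078792724589023125 * sqrt(105) / 314593096237056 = -230570.99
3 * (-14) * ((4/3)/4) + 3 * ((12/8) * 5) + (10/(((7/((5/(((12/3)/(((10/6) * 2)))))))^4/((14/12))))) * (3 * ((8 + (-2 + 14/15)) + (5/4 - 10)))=2763731/5334336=0.52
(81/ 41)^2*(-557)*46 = -168105942/ 1681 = -100003.53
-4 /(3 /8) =-32 /3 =-10.67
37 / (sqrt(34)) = 37 * sqrt(34) / 34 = 6.35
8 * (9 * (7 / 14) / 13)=2.77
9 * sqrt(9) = 27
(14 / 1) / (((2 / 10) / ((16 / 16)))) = 70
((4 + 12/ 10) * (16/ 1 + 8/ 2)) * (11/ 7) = 1144/ 7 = 163.43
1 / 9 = 0.11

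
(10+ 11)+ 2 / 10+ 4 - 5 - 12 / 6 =91 / 5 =18.20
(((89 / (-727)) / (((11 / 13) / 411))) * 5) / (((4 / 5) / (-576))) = 1711897200 / 7997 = 214067.43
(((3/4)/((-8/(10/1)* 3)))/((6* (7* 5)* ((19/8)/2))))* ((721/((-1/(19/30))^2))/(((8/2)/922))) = -902177/10800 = -83.53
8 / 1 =8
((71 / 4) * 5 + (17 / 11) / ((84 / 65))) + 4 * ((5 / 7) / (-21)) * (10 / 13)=89.84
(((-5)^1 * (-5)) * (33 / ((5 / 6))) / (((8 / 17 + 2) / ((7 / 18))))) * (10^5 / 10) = 4675000 / 3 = 1558333.33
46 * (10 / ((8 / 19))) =1092.50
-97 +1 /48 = -4655 /48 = -96.98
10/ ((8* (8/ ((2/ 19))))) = 5/ 304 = 0.02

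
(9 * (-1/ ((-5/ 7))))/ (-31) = -63/ 155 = -0.41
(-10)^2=100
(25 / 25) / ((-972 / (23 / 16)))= -23 / 15552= -0.00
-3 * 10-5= -35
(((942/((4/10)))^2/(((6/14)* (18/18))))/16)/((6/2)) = 4313575/16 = 269598.44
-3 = -3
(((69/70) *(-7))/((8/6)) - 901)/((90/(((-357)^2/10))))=-128323.44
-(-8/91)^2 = -64/8281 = -0.01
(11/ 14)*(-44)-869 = -6325/ 7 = -903.57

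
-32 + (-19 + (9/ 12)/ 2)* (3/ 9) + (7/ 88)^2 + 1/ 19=-16839439/ 441408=-38.15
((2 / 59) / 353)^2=4 / 433763929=0.00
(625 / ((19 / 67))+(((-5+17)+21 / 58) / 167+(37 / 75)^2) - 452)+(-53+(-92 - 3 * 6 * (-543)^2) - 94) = -5305768.74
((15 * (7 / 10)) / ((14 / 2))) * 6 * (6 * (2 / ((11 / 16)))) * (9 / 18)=864 / 11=78.55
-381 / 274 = -1.39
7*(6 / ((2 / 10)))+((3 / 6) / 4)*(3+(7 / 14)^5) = 210.38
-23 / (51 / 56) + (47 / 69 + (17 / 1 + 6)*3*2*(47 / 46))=136568 / 1173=116.43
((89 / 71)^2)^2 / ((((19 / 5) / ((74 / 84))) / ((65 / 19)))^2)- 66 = -376485962059366199 / 5841795898816164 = -64.45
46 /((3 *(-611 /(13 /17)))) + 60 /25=28534 /11985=2.38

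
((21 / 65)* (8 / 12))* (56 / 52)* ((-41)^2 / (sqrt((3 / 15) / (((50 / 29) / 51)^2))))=3294760* sqrt(5) / 249951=29.48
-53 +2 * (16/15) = -763/15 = -50.87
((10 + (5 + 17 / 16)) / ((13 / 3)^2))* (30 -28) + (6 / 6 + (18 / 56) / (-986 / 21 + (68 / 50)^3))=13324070035 / 4928332708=2.70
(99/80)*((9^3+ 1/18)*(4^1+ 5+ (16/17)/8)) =4474943/544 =8226.00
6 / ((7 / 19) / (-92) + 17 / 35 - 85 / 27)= -9911160 / 4404583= -2.25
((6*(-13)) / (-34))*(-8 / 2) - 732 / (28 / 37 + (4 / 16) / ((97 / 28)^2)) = -1093599219 / 1150492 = -950.55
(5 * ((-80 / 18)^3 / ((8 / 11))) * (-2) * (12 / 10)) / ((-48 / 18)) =-44000 / 81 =-543.21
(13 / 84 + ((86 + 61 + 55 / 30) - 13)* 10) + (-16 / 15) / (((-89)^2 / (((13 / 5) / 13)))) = 1358.49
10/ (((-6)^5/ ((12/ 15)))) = -1/ 972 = -0.00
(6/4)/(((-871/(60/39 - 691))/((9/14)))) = 242001/317044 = 0.76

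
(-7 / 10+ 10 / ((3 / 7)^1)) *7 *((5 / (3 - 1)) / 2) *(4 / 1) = 4753 / 6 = 792.17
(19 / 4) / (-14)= -19 / 56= -0.34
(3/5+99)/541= 498/2705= 0.18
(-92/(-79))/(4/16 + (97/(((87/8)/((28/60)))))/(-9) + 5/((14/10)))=30255120/87264901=0.35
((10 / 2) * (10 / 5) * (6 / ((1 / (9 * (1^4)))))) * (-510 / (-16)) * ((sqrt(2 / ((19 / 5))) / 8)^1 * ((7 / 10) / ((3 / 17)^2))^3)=140746164839 * sqrt(190) / 109440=17727083.31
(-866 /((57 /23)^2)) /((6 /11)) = -2519627 /9747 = -258.50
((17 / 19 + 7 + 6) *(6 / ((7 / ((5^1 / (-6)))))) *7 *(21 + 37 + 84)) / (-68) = 46860 / 323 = 145.08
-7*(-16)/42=8/3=2.67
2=2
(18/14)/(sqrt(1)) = 9/7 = 1.29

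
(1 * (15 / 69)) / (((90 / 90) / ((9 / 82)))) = 45 / 1886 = 0.02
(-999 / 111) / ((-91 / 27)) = 243 / 91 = 2.67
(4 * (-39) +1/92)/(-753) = 14351/69276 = 0.21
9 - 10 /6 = 7.33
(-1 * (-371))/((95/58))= 21518/95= 226.51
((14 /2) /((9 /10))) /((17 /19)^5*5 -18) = -173326930 /337234473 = -0.51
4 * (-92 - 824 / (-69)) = -22096 / 69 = -320.23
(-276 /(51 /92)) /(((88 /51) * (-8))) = 1587 /44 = 36.07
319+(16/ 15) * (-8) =4657/ 15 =310.47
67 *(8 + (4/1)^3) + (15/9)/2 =28949/6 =4824.83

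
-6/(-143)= 6/143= 0.04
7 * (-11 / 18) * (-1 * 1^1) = 4.28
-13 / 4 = -3.25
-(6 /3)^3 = -8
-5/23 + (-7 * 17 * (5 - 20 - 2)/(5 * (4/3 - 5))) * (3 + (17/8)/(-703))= -470857097/1422872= -330.92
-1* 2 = -2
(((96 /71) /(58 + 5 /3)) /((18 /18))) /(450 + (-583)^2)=288 /4325368351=0.00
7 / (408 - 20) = 7 / 388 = 0.02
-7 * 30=-210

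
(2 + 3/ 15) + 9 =56/ 5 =11.20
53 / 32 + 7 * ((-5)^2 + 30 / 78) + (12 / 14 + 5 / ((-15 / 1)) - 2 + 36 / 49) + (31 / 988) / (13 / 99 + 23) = 237613808717 / 1330361760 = 178.61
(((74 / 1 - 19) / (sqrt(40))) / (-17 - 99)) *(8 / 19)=-11 *sqrt(10) / 1102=-0.03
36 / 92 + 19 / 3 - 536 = -36520 / 69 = -529.28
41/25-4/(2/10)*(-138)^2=-9521959/25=-380878.36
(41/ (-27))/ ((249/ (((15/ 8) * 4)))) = -205/ 4482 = -0.05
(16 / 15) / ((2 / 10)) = 16 / 3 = 5.33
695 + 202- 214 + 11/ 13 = 8890/ 13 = 683.85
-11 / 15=-0.73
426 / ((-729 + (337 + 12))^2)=0.00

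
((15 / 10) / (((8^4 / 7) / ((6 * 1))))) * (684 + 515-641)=17577 / 2048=8.58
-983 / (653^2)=-0.00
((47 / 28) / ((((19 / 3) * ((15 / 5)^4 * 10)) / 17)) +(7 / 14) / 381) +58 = 1058177653 / 18242280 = 58.01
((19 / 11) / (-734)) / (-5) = 0.00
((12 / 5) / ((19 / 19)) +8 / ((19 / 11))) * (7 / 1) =4676 / 95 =49.22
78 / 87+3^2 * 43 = 387.90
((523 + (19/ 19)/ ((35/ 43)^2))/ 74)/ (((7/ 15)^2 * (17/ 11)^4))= 5.71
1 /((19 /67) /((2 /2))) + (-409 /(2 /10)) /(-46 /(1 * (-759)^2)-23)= 92.44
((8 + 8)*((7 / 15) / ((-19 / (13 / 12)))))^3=-48228544 / 625026375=-0.08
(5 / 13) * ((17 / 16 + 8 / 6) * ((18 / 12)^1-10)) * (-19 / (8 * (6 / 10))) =31.00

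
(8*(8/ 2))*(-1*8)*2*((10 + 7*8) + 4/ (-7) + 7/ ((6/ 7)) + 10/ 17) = -37981.94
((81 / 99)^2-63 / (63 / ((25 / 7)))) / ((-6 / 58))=71282 / 2541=28.05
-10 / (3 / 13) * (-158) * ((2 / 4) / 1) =10270 / 3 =3423.33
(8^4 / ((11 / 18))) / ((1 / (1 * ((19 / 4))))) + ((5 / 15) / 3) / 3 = 9455627 / 297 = 31837.13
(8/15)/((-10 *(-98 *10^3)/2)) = 1/918750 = 0.00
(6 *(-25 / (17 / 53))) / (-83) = 7950 / 1411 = 5.63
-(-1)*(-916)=-916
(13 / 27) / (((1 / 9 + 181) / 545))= 1417 / 978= 1.45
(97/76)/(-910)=-97/69160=-0.00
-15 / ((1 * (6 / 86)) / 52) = -11180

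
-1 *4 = -4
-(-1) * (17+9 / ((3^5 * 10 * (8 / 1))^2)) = 17.00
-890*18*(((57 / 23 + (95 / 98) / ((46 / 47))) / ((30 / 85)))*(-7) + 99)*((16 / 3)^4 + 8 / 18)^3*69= -7321198995125051809760 / 413343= -17712163977919190.14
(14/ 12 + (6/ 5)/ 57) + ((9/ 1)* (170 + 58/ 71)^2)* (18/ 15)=905479504661/ 2873370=315128.06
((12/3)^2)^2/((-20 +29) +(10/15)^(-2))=1024/45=22.76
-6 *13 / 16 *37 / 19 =-1443 / 152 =-9.49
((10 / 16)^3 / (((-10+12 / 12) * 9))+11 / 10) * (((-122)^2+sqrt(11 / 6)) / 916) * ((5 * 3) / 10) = 227471 * sqrt(66) / 759767040+846419591 / 31656960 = 26.74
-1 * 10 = -10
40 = 40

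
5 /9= 0.56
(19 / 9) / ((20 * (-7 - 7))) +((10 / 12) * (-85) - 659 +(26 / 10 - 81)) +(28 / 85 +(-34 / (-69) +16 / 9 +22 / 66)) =-264495227 / 328440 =-805.31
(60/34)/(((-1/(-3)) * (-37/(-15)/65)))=139.51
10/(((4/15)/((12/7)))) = 450/7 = 64.29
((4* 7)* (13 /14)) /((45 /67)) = 1742 /45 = 38.71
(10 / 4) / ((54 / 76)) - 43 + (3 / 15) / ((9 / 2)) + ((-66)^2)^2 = 18974696.56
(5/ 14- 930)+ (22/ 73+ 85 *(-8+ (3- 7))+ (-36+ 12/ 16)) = -4056505/ 2044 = -1984.59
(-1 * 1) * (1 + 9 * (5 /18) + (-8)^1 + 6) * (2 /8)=-3 /8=-0.38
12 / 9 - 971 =-2909 / 3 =-969.67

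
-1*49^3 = -117649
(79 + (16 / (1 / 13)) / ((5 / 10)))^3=121287375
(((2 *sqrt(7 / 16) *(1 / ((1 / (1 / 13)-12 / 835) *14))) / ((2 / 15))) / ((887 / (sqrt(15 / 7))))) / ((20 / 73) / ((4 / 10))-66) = -0.00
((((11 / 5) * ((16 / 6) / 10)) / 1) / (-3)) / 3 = -0.07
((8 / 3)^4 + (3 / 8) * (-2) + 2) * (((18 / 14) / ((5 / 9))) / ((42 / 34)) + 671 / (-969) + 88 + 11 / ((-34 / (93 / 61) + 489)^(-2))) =27532255037604126977 / 221758111260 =124154444.14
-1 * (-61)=61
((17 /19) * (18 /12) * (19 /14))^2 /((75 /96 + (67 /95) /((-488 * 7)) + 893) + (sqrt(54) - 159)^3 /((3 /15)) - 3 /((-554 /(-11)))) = -6747742990054584028429770 /40356704411419864327843048541623 - 54257540629094275608000 * sqrt(6) /5765243487345694903977578363089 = -0.00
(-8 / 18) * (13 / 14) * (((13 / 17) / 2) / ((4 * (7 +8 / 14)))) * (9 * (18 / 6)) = -507 / 3604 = -0.14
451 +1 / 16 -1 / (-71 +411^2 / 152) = 1141214561 / 2530064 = 451.06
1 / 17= 0.06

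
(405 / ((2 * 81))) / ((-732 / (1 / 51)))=-5 / 74664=-0.00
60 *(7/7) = 60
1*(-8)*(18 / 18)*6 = -48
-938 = -938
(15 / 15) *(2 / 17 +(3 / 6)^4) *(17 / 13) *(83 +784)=42483 / 208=204.25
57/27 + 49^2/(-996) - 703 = -2101459/2988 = -703.30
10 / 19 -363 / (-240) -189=-284181 / 1520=-186.96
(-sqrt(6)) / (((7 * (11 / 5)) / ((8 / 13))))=-40 * sqrt(6) / 1001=-0.10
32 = 32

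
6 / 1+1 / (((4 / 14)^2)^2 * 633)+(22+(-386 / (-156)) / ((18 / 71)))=45025577 / 1184976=38.00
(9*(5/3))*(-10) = -150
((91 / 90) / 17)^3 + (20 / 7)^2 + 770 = 136565567934979 / 175497273000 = 778.16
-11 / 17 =-0.65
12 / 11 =1.09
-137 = -137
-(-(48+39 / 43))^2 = -4422609 / 1849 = -2391.89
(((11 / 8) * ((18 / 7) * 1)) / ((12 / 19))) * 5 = 3135 / 112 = 27.99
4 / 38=0.11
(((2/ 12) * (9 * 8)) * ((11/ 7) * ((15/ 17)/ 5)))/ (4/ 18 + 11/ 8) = 28512/ 13685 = 2.08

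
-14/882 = -1/63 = -0.02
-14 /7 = -2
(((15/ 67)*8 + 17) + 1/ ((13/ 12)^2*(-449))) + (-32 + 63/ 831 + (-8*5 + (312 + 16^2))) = 725071697238/ 1408275479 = 514.86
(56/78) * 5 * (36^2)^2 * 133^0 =6029390.77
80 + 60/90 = 242/3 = 80.67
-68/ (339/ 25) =-5.01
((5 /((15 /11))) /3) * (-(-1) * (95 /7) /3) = 1045 /189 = 5.53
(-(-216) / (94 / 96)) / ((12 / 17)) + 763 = 50549 / 47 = 1075.51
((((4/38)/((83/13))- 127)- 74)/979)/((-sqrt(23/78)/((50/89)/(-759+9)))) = -316951 * sqrt(1794)/47404927515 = -0.00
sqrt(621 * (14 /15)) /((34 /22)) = 33 * sqrt(1610) /85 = 15.58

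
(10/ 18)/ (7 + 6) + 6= 707/ 117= 6.04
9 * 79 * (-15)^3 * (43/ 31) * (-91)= 9389732625/ 31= 302894600.81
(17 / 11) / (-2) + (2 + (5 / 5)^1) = 49 / 22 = 2.23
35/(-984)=-35/984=-0.04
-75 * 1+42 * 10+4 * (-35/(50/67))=787/5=157.40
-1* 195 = -195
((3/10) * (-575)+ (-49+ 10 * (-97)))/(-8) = 2383/16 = 148.94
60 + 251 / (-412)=24469 / 412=59.39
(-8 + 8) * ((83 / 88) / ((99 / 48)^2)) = 0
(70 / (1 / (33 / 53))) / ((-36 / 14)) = -16.95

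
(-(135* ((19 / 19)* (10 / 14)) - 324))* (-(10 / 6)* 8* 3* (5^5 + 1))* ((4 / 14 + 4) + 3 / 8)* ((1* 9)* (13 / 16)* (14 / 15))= -25344274761 / 28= -905152670.04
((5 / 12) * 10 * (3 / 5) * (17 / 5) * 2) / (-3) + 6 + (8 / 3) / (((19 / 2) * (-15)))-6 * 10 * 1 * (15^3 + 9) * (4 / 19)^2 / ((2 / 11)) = -804033289 / 16245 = -49494.20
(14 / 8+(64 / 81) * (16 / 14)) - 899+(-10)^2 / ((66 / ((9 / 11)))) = -245642515 / 274428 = -895.11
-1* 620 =-620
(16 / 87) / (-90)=-8 / 3915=-0.00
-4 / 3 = -1.33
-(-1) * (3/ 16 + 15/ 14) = 141/ 112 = 1.26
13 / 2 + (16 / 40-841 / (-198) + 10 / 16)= 11.77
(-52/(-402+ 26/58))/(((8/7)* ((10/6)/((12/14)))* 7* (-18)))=-377/815150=-0.00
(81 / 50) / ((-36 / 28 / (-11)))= 13.86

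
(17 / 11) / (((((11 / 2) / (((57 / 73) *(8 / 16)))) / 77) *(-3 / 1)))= -2261 / 803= -2.82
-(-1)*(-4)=-4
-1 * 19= -19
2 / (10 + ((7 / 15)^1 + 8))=30 / 277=0.11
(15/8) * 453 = 6795/8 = 849.38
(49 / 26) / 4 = 49 / 104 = 0.47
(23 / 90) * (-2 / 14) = -23 / 630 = -0.04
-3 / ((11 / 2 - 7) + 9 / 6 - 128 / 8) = 3 / 16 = 0.19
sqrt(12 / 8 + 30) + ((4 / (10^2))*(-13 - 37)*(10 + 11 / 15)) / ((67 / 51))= -5474 / 335 + 3*sqrt(14) / 2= -10.73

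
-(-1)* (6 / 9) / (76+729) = 2 / 2415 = 0.00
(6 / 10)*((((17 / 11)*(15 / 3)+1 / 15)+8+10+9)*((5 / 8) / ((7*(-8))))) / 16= -0.01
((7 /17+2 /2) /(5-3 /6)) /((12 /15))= 20 /51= 0.39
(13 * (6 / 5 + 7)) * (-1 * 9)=-4797 / 5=-959.40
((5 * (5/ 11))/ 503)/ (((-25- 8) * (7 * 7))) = -25/ 8946861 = -0.00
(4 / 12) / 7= 1 / 21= 0.05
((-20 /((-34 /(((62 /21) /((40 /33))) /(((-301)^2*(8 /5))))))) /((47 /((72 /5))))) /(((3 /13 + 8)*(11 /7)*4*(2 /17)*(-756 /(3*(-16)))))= 403 /12757708012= 0.00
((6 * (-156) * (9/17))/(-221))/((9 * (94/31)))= 1116/13583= 0.08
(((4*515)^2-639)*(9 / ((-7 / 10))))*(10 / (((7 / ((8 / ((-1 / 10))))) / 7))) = 305493192000 / 7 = 43641884571.43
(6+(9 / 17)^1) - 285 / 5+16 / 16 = -49.47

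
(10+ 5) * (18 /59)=270 /59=4.58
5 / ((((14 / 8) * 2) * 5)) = 2 / 7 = 0.29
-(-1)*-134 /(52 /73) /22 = -4891 /572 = -8.55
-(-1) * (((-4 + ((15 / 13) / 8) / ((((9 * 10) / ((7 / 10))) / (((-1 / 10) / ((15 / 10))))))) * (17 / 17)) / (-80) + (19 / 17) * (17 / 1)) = 142646407 / 7488000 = 19.05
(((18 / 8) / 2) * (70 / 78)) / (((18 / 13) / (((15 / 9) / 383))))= 175 / 55152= 0.00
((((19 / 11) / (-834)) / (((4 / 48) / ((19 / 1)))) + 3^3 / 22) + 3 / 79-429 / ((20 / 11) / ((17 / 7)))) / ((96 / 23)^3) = -117737691824981 / 14961540464640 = -7.87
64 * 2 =128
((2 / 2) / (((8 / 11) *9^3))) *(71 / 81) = 781 / 472392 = 0.00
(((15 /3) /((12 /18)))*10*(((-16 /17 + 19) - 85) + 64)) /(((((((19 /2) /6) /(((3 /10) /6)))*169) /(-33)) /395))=29328750 /54587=537.28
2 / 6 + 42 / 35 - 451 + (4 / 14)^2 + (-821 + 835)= -320008 / 735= -435.39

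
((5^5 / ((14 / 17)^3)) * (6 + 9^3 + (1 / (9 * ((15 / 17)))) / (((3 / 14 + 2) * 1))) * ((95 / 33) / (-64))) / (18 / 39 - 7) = 28293.57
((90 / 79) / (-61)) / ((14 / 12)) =-540 / 33733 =-0.02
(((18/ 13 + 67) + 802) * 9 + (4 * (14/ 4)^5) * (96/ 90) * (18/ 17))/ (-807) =-3759289/ 297245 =-12.65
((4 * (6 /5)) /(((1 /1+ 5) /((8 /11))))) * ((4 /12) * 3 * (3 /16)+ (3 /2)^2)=78 /55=1.42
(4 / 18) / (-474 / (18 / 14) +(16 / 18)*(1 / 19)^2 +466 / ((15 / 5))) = -361 / 346556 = -0.00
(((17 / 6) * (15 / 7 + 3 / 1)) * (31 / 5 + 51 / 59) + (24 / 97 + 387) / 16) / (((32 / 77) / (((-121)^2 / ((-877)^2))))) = 65623955220681 / 11268416683520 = 5.82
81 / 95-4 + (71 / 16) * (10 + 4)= 44823 / 760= 58.98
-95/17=-5.59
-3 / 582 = -1 / 194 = -0.01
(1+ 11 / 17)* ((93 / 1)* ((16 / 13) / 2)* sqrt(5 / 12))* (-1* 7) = -24304* sqrt(15) / 221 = -425.92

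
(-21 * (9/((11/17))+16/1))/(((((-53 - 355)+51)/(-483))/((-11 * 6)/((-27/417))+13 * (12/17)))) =-2778435926/3179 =-873996.83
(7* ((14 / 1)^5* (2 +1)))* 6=67765824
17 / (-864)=-17 / 864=-0.02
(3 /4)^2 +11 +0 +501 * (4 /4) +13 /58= 237933 /464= 512.79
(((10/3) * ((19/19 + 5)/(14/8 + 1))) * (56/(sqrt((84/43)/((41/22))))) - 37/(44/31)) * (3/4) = -3441/176 + 40 * sqrt(814506)/121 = 278.80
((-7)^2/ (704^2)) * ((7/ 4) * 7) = 2401/ 1982464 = 0.00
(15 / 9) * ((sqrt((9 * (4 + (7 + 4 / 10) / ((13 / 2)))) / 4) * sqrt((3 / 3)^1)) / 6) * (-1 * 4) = -sqrt(21710) / 39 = -3.78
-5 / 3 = -1.67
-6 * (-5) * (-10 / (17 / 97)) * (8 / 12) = -19400 / 17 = -1141.18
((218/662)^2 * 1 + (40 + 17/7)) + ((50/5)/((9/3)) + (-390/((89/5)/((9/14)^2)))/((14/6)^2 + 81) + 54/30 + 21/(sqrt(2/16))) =530439568708307/11151747460140 + 42 * sqrt(2) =106.96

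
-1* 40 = -40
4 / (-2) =-2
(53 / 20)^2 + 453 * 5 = 908809 / 400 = 2272.02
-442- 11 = -453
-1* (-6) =6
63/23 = 2.74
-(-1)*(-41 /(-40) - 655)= -26159 /40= -653.98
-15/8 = -1.88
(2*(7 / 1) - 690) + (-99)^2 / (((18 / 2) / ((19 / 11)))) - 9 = 1196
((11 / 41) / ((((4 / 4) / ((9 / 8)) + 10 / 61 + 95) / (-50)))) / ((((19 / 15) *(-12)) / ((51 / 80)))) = 0.01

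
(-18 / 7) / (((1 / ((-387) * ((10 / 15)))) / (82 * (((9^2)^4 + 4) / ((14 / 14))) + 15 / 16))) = 65570149032615 / 28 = 2341791036879.11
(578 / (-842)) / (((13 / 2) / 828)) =-478584 / 5473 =-87.44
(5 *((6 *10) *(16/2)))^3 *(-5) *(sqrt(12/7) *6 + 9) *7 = -4354560000000 - 829440000000 *sqrt(21) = -8155531584424.17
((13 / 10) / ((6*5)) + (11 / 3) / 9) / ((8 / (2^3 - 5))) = 1217 / 7200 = 0.17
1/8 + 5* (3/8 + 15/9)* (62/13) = 15229/312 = 48.81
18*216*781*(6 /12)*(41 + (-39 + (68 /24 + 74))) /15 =39896604 /5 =7979320.80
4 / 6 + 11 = 35 / 3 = 11.67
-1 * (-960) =960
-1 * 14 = -14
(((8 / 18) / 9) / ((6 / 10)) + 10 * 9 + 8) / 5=23834 / 1215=19.62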